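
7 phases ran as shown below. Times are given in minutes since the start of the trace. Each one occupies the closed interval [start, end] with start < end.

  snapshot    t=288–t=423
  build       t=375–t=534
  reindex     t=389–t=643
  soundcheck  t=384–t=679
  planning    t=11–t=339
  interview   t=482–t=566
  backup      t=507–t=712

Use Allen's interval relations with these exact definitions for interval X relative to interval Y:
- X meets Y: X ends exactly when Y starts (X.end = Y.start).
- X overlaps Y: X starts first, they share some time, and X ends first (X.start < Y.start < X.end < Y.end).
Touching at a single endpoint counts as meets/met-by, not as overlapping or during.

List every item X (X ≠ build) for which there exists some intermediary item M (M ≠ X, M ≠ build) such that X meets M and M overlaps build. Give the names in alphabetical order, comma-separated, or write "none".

none

Target build = [t=375, t=534].
Intermediaries M with M overlaps build: snapshot.
Via snapshot — items with X meets snapshot: none.
Union: none.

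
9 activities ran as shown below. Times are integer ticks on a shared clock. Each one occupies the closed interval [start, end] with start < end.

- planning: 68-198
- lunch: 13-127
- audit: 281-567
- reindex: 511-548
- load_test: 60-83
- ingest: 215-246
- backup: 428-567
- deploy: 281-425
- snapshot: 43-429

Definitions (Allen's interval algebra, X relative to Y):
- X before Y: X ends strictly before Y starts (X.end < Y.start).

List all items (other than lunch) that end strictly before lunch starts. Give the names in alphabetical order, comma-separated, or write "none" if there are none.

none

Target lunch = [13, 127].
audit [281, 567] → after → no.
backup [428, 567] → after → no.
deploy [281, 425] → after → no.
ingest [215, 246] → after → no.
load_test [60, 83] → during → no.
planning [68, 198] → overlapped-by → no.
reindex [511, 548] → after → no.
snapshot [43, 429] → overlapped-by → no.
Result: none.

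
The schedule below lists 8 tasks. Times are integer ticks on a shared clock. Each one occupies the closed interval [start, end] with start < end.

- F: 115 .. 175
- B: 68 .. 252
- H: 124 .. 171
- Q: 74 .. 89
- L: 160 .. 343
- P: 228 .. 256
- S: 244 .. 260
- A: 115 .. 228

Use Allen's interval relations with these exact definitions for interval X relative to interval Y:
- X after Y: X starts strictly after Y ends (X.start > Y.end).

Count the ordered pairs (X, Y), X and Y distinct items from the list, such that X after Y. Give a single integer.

11

Checking all 56 ordered pairs for relation 'after'; matching pairs in alphabetical order:
(A, Q): A after Q ✓
(F, Q): F after Q ✓
(H, Q): H after Q ✓
(L, Q): L after Q ✓
(P, F): P after F ✓
(P, H): P after H ✓
(P, Q): P after Q ✓
(S, A): S after A ✓
(S, F): S after F ✓
(S, H): S after H ✓
(S, Q): S after Q ✓
Count: 11.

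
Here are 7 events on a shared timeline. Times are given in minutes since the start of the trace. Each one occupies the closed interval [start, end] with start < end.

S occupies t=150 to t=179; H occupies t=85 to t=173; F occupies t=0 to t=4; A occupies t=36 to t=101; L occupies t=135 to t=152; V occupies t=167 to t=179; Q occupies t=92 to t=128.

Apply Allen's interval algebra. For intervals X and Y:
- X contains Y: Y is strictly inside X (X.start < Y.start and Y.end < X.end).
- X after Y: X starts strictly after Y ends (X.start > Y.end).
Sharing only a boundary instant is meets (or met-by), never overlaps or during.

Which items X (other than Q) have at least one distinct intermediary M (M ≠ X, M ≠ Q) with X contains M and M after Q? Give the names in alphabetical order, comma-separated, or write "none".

Target Q = [t=92, t=128].
Intermediaries M with M after Q: L, S, V.
Via L — items with X contains L: H.
Via S — items with X contains S: none.
Via V — items with X contains V: none.
Union: H.

H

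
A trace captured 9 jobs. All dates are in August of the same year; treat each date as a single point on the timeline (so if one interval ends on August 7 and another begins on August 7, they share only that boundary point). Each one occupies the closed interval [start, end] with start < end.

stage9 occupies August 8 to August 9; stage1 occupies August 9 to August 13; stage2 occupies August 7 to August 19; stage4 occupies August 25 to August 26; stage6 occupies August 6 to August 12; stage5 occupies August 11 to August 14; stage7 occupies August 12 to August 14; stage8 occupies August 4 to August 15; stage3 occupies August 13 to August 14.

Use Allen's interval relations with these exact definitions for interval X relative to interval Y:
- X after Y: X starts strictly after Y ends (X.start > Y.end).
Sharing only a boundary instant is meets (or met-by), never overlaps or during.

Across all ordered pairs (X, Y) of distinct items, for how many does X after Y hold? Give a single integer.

Checking all 72 ordered pairs for relation 'after'; matching pairs in alphabetical order:
(stage3, stage6): stage3 after stage6 ✓
(stage3, stage9): stage3 after stage9 ✓
(stage4, stage1): stage4 after stage1 ✓
(stage4, stage2): stage4 after stage2 ✓
(stage4, stage3): stage4 after stage3 ✓
(stage4, stage5): stage4 after stage5 ✓
(stage4, stage6): stage4 after stage6 ✓
(stage4, stage7): stage4 after stage7 ✓
(stage4, stage8): stage4 after stage8 ✓
(stage4, stage9): stage4 after stage9 ✓
(stage5, stage9): stage5 after stage9 ✓
(stage7, stage9): stage7 after stage9 ✓
Count: 12.

12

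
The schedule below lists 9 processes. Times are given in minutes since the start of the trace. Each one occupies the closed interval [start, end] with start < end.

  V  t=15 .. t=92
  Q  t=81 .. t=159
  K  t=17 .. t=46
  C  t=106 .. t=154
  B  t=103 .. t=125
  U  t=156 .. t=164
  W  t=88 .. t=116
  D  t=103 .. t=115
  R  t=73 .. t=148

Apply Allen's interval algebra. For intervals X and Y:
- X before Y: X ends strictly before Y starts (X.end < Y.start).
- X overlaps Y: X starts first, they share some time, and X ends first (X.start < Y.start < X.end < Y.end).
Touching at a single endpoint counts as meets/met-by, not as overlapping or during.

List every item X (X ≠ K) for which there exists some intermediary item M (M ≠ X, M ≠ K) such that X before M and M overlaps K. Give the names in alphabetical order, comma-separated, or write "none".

none

Target K = [t=17, t=46].
Intermediaries M with M overlaps K: none.
Union: none.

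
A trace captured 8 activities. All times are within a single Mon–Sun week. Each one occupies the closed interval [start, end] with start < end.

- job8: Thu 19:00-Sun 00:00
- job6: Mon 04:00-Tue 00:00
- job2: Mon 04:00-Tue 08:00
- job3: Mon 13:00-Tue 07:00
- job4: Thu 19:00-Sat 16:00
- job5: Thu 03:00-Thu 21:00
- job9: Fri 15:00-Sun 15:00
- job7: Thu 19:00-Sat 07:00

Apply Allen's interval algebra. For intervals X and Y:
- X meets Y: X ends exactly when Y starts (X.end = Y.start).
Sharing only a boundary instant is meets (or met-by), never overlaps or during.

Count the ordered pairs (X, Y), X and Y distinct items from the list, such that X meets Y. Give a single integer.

0

Checking all 56 ordered pairs for relation 'meets'; matching pairs in alphabetical order:
No pair satisfies it.
Count: 0.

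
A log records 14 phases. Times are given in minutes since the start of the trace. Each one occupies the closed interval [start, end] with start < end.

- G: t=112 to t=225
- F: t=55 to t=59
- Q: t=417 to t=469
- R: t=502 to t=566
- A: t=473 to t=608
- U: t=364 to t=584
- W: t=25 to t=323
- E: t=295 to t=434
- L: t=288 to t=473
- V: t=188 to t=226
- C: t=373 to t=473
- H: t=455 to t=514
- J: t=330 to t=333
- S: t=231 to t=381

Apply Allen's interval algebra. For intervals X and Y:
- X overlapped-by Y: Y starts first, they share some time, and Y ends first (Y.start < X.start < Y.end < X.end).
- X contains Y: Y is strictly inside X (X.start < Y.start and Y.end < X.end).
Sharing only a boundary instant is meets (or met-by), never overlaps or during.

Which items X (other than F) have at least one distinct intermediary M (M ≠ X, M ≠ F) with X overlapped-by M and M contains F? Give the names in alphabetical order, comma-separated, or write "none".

E, L, S

Target F = [t=55, t=59].
Intermediaries M with M contains F: W.
Via W — items with X overlapped-by W: E, L, S.
Union: E, L, S.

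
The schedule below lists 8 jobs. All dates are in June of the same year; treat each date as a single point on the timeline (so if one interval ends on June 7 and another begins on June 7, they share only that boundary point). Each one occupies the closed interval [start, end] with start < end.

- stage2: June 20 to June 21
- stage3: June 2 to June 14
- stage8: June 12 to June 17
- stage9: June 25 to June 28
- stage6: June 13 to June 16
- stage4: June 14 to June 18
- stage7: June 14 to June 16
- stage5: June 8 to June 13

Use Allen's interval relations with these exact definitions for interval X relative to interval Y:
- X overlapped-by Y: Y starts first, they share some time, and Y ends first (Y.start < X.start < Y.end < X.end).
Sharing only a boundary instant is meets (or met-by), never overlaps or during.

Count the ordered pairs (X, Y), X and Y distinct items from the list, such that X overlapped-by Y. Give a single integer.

Checking all 56 ordered pairs for relation 'overlapped-by'; matching pairs in alphabetical order:
(stage4, stage6): stage4 overlapped-by stage6 ✓
(stage4, stage8): stage4 overlapped-by stage8 ✓
(stage6, stage3): stage6 overlapped-by stage3 ✓
(stage8, stage3): stage8 overlapped-by stage3 ✓
(stage8, stage5): stage8 overlapped-by stage5 ✓
Count: 5.

5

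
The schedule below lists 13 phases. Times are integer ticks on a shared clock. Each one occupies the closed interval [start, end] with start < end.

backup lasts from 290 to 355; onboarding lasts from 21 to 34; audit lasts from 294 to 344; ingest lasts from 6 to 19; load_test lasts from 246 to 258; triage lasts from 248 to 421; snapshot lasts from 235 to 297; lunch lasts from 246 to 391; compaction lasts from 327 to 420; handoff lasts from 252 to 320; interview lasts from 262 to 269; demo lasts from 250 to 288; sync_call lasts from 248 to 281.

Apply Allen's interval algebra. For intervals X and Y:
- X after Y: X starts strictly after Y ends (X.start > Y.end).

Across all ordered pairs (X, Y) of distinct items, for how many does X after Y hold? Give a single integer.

38

Checking all 156 ordered pairs for relation 'after'; matching pairs in alphabetical order:
(audit, demo): audit after demo ✓
(audit, ingest): audit after ingest ✓
(audit, interview): audit after interview ✓
(audit, load_test): audit after load_test ✓
(audit, onboarding): audit after onboarding ✓
(audit, sync_call): audit after sync_call ✓
(backup, demo): backup after demo ✓
(backup, ingest): backup after ingest ✓
(backup, interview): backup after interview ✓
(backup, load_test): backup after load_test ✓
(backup, onboarding): backup after onboarding ✓
(backup, sync_call): backup after sync_call ✓
(compaction, demo): compaction after demo ✓
(compaction, handoff): compaction after handoff ✓
(compaction, ingest): compaction after ingest ✓
(compaction, interview): compaction after interview ✓
(compaction, load_test): compaction after load_test ✓
(compaction, onboarding): compaction after onboarding ✓
(compaction, snapshot): compaction after snapshot ✓
(compaction, sync_call): compaction after sync_call ✓
(demo, ingest): demo after ingest ✓
(demo, onboarding): demo after onboarding ✓
(handoff, ingest): handoff after ingest ✓
(handoff, onboarding): handoff after onboarding ✓
... plus 14 further pairs not listed.
Count: 38.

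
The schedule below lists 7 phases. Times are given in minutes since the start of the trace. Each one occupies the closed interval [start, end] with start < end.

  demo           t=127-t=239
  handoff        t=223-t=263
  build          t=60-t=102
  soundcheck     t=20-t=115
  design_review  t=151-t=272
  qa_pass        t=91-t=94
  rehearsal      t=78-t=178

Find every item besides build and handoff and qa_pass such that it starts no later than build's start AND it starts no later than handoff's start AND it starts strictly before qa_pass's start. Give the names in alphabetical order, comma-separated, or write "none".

soundcheck

Conditions: its start is no later than build's start (X.start <= t=60) AND its start is no later than handoff's start (X.start <= t=223) AND its start is strictly before qa_pass's start (X.start < t=91).
demo: start t=127 <= t=60? ✗; start t=127 <= t=223? ✓; start t=127 < t=91? ✗ → no.
design_review: start t=151 <= t=60? ✗; start t=151 <= t=223? ✓; start t=151 < t=91? ✗ → no.
rehearsal: start t=78 <= t=60? ✗; start t=78 <= t=223? ✓; start t=78 < t=91? ✓ → no.
soundcheck: start t=20 <= t=60? ✓; start t=20 <= t=223? ✓; start t=20 < t=91? ✓ → yes.
Result: soundcheck.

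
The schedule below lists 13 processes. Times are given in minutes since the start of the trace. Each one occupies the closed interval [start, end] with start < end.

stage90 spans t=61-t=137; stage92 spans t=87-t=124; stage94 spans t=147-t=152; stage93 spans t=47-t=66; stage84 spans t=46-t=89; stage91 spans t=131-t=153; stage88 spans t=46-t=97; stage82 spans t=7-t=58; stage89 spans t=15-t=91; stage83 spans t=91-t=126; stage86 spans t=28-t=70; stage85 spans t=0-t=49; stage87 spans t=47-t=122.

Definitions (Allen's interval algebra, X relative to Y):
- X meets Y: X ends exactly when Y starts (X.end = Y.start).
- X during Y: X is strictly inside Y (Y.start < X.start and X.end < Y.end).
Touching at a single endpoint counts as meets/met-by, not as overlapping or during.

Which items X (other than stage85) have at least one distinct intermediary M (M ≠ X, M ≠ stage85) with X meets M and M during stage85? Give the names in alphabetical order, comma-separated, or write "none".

Target stage85 = [t=0, t=49].
Intermediaries M with M during stage85: none.
Union: none.

none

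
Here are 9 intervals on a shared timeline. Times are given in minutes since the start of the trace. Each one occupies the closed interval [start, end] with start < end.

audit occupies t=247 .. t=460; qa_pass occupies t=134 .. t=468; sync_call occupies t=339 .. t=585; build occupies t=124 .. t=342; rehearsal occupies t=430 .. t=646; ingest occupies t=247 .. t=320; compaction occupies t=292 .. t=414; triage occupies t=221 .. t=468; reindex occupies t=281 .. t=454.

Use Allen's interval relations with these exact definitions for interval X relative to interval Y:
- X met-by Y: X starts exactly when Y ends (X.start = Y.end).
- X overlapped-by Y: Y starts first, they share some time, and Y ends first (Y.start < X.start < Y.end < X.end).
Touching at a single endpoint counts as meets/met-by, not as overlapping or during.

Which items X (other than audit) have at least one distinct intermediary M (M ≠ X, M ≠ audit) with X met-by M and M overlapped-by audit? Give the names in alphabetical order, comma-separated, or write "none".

none

Target audit = [t=247, t=460].
Intermediaries M with M overlapped-by audit: rehearsal, sync_call.
Via rehearsal — items with X met-by rehearsal: none.
Via sync_call — items with X met-by sync_call: none.
Union: none.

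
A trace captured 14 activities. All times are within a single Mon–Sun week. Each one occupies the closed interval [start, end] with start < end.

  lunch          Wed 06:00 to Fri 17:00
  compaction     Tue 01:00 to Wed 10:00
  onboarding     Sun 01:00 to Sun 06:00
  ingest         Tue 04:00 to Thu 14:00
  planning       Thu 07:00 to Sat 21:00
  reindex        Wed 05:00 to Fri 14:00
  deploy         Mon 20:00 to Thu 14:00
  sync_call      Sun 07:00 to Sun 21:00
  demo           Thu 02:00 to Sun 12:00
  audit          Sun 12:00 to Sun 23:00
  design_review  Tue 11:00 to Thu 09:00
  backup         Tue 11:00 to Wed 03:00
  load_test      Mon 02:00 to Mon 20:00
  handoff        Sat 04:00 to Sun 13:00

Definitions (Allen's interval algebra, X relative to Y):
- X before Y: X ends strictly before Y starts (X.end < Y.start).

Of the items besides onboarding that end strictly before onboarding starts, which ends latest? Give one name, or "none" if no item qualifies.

planning

Target onboarding = [Sun 01:00, Sun 06:00].
audit [Sun 12:00, Sun 23:00] → after → excluded.
backup [Tue 11:00, Wed 03:00] → before → candidate.
compaction [Tue 01:00, Wed 10:00] → before → candidate.
demo [Thu 02:00, Sun 12:00] → contains → excluded.
deploy [Mon 20:00, Thu 14:00] → before → candidate.
design_review [Tue 11:00, Thu 09:00] → before → candidate.
handoff [Sat 04:00, Sun 13:00] → contains → excluded.
ingest [Tue 04:00, Thu 14:00] → before → candidate.
load_test [Mon 02:00, Mon 20:00] → before → candidate.
lunch [Wed 06:00, Fri 17:00] → before → candidate.
planning [Thu 07:00, Sat 21:00] → before → candidate.
reindex [Wed 05:00, Fri 14:00] → before → candidate.
sync_call [Sun 07:00, Sun 21:00] → after → excluded.
Among candidates, latest end is Sat 21:00 → planning.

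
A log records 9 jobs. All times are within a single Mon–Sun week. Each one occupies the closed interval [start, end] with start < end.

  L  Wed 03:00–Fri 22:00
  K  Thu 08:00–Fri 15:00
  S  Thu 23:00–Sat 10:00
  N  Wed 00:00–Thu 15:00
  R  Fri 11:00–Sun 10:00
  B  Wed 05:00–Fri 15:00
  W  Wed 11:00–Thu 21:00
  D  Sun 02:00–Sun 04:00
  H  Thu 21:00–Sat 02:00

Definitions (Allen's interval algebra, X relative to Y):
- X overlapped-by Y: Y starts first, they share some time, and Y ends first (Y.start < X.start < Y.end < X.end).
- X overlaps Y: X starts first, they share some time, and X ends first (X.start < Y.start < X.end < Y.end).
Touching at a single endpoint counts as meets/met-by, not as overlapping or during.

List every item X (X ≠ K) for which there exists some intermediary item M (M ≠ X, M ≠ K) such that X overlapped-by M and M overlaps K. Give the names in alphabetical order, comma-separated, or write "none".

B, L, W

Target K = [Thu 08:00, Fri 15:00].
Intermediaries M with M overlaps K: N, W.
Via N — items with X overlapped-by N: B, L, W.
Via W — items with X overlapped-by W: none.
Union: B, L, W.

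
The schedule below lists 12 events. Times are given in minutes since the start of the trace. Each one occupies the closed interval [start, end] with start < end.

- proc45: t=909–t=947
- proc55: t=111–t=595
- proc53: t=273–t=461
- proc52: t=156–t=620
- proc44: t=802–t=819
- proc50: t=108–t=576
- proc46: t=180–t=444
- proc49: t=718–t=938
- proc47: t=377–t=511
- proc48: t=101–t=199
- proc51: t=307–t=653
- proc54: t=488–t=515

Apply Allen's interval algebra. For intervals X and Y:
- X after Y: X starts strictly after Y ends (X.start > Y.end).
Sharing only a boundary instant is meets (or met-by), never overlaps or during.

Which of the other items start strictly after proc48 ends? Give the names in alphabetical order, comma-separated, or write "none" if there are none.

Target proc48 = [t=101, t=199].
proc44 [t=802, t=819] → after → yes.
proc45 [t=909, t=947] → after → yes.
proc46 [t=180, t=444] → overlapped-by → no.
proc47 [t=377, t=511] → after → yes.
proc49 [t=718, t=938] → after → yes.
proc50 [t=108, t=576] → overlapped-by → no.
proc51 [t=307, t=653] → after → yes.
proc52 [t=156, t=620] → overlapped-by → no.
proc53 [t=273, t=461] → after → yes.
proc54 [t=488, t=515] → after → yes.
proc55 [t=111, t=595] → overlapped-by → no.
Result: proc44, proc45, proc47, proc49, proc51, proc53, proc54.

proc44, proc45, proc47, proc49, proc51, proc53, proc54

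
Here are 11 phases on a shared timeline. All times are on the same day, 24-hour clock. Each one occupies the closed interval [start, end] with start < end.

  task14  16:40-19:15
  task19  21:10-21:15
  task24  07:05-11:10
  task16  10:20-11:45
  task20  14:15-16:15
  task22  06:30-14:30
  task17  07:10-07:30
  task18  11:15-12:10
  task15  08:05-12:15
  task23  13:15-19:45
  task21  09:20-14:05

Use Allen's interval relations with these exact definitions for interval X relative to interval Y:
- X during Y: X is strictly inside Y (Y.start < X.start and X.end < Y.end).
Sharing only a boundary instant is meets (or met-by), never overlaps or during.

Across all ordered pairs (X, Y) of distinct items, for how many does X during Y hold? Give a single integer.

Checking all 110 ordered pairs for relation 'during'; matching pairs in alphabetical order:
(task14, task23): task14 during task23 ✓
(task15, task22): task15 during task22 ✓
(task16, task15): task16 during task15 ✓
(task16, task21): task16 during task21 ✓
(task16, task22): task16 during task22 ✓
(task17, task22): task17 during task22 ✓
(task17, task24): task17 during task24 ✓
(task18, task15): task18 during task15 ✓
(task18, task21): task18 during task21 ✓
(task18, task22): task18 during task22 ✓
(task20, task23): task20 during task23 ✓
(task21, task22): task21 during task22 ✓
(task24, task22): task24 during task22 ✓
Count: 13.

13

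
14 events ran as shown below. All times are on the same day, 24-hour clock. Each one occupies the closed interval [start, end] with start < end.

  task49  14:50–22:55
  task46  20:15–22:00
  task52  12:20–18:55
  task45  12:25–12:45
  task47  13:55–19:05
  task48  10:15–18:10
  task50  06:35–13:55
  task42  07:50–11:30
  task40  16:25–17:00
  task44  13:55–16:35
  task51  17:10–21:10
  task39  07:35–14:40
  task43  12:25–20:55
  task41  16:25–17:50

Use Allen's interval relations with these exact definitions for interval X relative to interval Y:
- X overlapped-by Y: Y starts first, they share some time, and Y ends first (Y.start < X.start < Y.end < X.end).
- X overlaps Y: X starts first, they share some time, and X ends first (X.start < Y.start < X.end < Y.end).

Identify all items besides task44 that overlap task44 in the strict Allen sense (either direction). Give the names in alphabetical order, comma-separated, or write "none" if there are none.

Target task44 = [13:55, 16:35].
task39 [07:35, 14:40] → overlaps → yes.
task40 [16:25, 17:00] → overlapped-by → yes.
task41 [16:25, 17:50] → overlapped-by → yes.
task42 [07:50, 11:30] → before → no.
task43 [12:25, 20:55] → contains → no.
task45 [12:25, 12:45] → before → no.
task46 [20:15, 22:00] → after → no.
task47 [13:55, 19:05] → started-by → no.
task48 [10:15, 18:10] → contains → no.
task49 [14:50, 22:55] → overlapped-by → yes.
task50 [06:35, 13:55] → meets → no.
task51 [17:10, 21:10] → after → no.
task52 [12:20, 18:55] → contains → no.
Result: task39, task40, task41, task49.

task39, task40, task41, task49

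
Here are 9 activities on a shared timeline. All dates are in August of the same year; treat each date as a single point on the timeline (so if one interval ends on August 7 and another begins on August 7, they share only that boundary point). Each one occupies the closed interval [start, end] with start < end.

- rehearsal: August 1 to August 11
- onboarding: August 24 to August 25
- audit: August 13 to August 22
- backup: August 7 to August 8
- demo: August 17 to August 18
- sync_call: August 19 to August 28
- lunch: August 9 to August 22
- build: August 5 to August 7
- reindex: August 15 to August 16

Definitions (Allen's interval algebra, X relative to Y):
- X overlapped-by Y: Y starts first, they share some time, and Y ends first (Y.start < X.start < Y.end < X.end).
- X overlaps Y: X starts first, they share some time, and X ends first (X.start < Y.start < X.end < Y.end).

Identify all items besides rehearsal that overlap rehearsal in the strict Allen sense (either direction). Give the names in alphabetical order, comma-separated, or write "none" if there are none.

lunch

Target rehearsal = [August 1, August 11].
audit [August 13, August 22] → after → no.
backup [August 7, August 8] → during → no.
build [August 5, August 7] → during → no.
demo [August 17, August 18] → after → no.
lunch [August 9, August 22] → overlapped-by → yes.
onboarding [August 24, August 25] → after → no.
reindex [August 15, August 16] → after → no.
sync_call [August 19, August 28] → after → no.
Result: lunch.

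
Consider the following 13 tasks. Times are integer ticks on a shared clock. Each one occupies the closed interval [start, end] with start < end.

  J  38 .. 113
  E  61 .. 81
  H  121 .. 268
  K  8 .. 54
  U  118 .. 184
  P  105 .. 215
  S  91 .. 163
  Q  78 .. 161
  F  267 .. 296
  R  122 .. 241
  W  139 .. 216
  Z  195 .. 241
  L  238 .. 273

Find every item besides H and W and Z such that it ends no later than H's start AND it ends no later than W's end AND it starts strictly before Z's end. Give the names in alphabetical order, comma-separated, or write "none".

E, J, K

Conditions: its end is no later than H's start (X.end <= 121) AND its end is no later than W's end (X.end <= 216) AND its start is strictly before Z's end (X.start < 241).
E: end 81 <= 121? ✓; end 81 <= 216? ✓; start 61 < 241? ✓ → yes.
F: end 296 <= 121? ✗; end 296 <= 216? ✗; start 267 < 241? ✗ → no.
J: end 113 <= 121? ✓; end 113 <= 216? ✓; start 38 < 241? ✓ → yes.
K: end 54 <= 121? ✓; end 54 <= 216? ✓; start 8 < 241? ✓ → yes.
L: end 273 <= 121? ✗; end 273 <= 216? ✗; start 238 < 241? ✓ → no.
P: end 215 <= 121? ✗; end 215 <= 216? ✓; start 105 < 241? ✓ → no.
Q: end 161 <= 121? ✗; end 161 <= 216? ✓; start 78 < 241? ✓ → no.
R: end 241 <= 121? ✗; end 241 <= 216? ✗; start 122 < 241? ✓ → no.
S: end 163 <= 121? ✗; end 163 <= 216? ✓; start 91 < 241? ✓ → no.
U: end 184 <= 121? ✗; end 184 <= 216? ✓; start 118 < 241? ✓ → no.
Result: E, J, K.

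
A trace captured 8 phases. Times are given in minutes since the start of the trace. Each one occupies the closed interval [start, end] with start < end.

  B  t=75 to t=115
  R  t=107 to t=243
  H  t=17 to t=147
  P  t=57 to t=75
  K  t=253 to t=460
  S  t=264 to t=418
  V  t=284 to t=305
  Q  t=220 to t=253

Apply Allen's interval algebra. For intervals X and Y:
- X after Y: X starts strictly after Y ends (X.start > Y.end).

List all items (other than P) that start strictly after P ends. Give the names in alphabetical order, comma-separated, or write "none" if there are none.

Target P = [t=57, t=75].
B [t=75, t=115] → met-by → no.
H [t=17, t=147] → contains → no.
K [t=253, t=460] → after → yes.
Q [t=220, t=253] → after → yes.
R [t=107, t=243] → after → yes.
S [t=264, t=418] → after → yes.
V [t=284, t=305] → after → yes.
Result: K, Q, R, S, V.

K, Q, R, S, V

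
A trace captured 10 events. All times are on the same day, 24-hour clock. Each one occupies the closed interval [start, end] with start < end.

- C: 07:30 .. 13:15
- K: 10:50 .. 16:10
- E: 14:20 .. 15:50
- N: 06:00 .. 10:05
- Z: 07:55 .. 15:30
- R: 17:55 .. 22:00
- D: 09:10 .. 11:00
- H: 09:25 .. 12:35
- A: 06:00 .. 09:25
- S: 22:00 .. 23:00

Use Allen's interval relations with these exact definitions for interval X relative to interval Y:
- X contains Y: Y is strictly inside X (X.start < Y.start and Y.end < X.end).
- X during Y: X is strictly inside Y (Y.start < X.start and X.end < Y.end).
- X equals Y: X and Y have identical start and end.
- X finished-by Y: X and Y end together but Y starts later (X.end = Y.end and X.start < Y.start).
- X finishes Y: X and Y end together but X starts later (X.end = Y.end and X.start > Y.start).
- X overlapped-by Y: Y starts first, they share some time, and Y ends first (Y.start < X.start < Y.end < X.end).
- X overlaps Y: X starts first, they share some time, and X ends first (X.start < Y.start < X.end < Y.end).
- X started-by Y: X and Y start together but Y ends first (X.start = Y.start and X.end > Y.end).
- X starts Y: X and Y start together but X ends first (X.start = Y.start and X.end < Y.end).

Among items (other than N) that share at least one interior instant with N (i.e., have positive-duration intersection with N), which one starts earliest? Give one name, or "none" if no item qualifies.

A

Target N = [06:00, 10:05].
A [06:00, 09:25] → starts → candidate.
C [07:30, 13:15] → overlapped-by → candidate.
D [09:10, 11:00] → overlapped-by → candidate.
E [14:20, 15:50] → after → excluded.
H [09:25, 12:35] → overlapped-by → candidate.
K [10:50, 16:10] → after → excluded.
R [17:55, 22:00] → after → excluded.
S [22:00, 23:00] → after → excluded.
Z [07:55, 15:30] → overlapped-by → candidate.
Among candidates, earliest start is 06:00 → A.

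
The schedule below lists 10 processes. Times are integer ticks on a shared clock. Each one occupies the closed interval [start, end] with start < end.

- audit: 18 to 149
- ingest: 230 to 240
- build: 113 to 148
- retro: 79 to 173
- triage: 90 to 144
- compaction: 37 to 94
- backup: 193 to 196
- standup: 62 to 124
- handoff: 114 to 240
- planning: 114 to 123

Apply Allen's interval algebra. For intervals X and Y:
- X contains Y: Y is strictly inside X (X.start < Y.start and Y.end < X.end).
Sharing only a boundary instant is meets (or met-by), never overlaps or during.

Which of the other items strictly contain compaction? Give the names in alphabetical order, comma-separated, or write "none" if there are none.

Target compaction = [37, 94].
audit [18, 149] → contains → yes.
backup [193, 196] → after → no.
build [113, 148] → after → no.
handoff [114, 240] → after → no.
ingest [230, 240] → after → no.
planning [114, 123] → after → no.
retro [79, 173] → overlapped-by → no.
standup [62, 124] → overlapped-by → no.
triage [90, 144] → overlapped-by → no.
Result: audit.

audit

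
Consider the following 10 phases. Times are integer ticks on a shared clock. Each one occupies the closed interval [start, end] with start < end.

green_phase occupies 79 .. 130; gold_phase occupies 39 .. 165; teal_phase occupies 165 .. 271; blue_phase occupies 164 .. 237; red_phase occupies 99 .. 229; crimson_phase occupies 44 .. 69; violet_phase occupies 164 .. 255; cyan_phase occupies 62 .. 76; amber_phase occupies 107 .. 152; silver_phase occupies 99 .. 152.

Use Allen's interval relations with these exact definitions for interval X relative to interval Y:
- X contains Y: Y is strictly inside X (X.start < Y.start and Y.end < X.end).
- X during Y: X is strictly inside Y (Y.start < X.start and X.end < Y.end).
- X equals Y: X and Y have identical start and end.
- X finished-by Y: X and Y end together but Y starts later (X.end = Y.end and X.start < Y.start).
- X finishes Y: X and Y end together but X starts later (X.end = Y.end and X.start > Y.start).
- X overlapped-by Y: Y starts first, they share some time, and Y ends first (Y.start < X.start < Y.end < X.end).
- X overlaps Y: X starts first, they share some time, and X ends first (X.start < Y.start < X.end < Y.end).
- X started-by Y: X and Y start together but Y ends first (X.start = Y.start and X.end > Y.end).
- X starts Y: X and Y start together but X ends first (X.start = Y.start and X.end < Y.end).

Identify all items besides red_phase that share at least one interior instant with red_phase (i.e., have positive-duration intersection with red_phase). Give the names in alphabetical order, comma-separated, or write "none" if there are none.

amber_phase, blue_phase, gold_phase, green_phase, silver_phase, teal_phase, violet_phase

Target red_phase = [99, 229].
amber_phase [107, 152] → during → yes.
blue_phase [164, 237] → overlapped-by → yes.
crimson_phase [44, 69] → before → no.
cyan_phase [62, 76] → before → no.
gold_phase [39, 165] → overlaps → yes.
green_phase [79, 130] → overlaps → yes.
silver_phase [99, 152] → starts → yes.
teal_phase [165, 271] → overlapped-by → yes.
violet_phase [164, 255] → overlapped-by → yes.
Result: amber_phase, blue_phase, gold_phase, green_phase, silver_phase, teal_phase, violet_phase.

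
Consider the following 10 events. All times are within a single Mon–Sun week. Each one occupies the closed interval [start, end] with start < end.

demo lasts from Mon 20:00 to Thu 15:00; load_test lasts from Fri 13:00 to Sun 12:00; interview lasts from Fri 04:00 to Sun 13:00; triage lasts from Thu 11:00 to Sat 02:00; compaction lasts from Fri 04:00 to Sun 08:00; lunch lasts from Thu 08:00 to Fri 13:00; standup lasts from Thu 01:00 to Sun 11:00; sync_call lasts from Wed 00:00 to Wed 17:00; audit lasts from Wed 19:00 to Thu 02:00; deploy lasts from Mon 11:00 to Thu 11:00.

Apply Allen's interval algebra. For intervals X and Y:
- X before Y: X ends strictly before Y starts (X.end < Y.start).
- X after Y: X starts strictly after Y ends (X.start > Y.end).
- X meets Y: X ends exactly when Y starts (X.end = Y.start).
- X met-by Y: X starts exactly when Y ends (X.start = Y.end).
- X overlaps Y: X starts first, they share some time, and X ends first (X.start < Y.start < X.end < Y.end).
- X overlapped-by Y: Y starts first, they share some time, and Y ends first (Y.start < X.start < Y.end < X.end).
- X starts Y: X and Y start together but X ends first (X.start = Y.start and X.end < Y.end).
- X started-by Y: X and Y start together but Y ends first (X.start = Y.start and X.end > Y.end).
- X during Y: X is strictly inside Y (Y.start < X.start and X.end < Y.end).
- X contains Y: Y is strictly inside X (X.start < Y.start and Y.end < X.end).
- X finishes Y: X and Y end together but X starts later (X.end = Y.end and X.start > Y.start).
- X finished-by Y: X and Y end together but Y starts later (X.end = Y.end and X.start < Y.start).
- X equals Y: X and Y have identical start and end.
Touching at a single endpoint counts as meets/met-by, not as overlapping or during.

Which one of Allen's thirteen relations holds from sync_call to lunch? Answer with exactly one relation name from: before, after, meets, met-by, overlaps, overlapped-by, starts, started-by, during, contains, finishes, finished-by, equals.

before

sync_call = [Wed 00:00, Wed 17:00]; lunch = [Thu 08:00, Fri 13:00].
Compare endpoints: sync_call.start < lunch.start, sync_call.start < lunch.end, sync_call.end < lunch.start, sync_call.end < lunch.end.
That pattern is 'before'.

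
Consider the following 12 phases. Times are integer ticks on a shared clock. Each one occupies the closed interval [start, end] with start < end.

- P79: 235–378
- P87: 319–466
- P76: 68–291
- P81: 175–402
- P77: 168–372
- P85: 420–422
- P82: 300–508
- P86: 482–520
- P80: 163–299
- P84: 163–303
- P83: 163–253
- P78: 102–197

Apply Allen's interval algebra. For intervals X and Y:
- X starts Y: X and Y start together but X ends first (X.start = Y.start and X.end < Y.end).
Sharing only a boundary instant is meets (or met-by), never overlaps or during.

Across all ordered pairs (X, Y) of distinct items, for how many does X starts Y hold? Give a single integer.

Checking all 132 ordered pairs for relation 'starts'; matching pairs in alphabetical order:
(P80, P84): P80 starts P84 ✓
(P83, P80): P83 starts P80 ✓
(P83, P84): P83 starts P84 ✓
Count: 3.

3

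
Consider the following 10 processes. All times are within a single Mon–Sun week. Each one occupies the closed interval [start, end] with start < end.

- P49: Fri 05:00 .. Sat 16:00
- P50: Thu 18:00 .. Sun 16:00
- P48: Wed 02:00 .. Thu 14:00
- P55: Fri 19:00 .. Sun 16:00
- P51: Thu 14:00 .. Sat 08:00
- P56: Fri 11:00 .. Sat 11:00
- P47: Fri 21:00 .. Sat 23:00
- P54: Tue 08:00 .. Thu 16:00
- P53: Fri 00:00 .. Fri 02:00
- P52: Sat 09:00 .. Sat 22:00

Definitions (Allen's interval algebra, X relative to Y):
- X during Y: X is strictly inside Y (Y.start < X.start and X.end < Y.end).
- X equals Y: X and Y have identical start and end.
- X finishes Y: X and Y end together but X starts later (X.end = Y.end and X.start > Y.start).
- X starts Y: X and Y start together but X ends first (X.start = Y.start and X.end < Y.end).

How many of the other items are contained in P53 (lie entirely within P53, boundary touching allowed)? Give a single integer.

Target P53 = [Fri 00:00, Fri 02:00].
P47 [Fri 21:00, Sat 23:00] → after → no.
P48 [Wed 02:00, Thu 14:00] → before → no.
P49 [Fri 05:00, Sat 16:00] → after → no.
P50 [Thu 18:00, Sun 16:00] → contains → no.
P51 [Thu 14:00, Sat 08:00] → contains → no.
P52 [Sat 09:00, Sat 22:00] → after → no.
P54 [Tue 08:00, Thu 16:00] → before → no.
P55 [Fri 19:00, Sun 16:00] → after → no.
P56 [Fri 11:00, Sat 11:00] → after → no.
Total: 0.

0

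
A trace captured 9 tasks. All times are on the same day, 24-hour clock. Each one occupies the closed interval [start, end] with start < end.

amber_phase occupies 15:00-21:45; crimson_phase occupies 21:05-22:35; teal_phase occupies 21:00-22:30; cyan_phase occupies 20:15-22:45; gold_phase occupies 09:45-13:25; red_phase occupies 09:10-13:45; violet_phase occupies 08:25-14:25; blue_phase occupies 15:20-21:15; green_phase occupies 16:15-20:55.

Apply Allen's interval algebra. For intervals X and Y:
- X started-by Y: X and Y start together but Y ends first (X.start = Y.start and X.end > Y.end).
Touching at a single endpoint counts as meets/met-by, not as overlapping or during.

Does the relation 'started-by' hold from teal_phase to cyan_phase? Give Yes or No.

No

teal_phase = [21:00, 22:30], cyan_phase = [20:15, 22:45].
Actual relation of teal_phase to cyan_phase: during.
Asked whether 'started-by' holds → No.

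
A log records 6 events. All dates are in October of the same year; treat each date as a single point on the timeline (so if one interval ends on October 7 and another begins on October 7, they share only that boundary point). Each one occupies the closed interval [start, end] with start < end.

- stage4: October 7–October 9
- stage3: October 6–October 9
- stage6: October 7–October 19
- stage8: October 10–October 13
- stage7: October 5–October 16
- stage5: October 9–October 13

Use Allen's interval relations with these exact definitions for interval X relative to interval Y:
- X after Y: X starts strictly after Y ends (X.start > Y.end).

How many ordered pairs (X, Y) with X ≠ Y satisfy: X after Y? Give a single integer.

Checking all 30 ordered pairs for relation 'after'; matching pairs in alphabetical order:
(stage8, stage3): stage8 after stage3 ✓
(stage8, stage4): stage8 after stage4 ✓
Count: 2.

2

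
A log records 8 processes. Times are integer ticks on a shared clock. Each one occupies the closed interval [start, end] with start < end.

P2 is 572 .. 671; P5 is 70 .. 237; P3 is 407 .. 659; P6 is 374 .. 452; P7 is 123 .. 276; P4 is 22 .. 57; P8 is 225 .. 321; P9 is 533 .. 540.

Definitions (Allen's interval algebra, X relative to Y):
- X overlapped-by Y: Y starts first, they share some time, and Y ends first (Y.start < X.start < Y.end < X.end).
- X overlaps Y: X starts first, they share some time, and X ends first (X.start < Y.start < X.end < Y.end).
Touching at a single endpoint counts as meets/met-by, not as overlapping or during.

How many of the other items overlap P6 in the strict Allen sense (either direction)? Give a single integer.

1

Target P6 = [374, 452].
P2 [572, 671] → after → no.
P3 [407, 659] → overlapped-by → counts.
P4 [22, 57] → before → no.
P5 [70, 237] → before → no.
P7 [123, 276] → before → no.
P8 [225, 321] → before → no.
P9 [533, 540] → after → no.
Total: 1.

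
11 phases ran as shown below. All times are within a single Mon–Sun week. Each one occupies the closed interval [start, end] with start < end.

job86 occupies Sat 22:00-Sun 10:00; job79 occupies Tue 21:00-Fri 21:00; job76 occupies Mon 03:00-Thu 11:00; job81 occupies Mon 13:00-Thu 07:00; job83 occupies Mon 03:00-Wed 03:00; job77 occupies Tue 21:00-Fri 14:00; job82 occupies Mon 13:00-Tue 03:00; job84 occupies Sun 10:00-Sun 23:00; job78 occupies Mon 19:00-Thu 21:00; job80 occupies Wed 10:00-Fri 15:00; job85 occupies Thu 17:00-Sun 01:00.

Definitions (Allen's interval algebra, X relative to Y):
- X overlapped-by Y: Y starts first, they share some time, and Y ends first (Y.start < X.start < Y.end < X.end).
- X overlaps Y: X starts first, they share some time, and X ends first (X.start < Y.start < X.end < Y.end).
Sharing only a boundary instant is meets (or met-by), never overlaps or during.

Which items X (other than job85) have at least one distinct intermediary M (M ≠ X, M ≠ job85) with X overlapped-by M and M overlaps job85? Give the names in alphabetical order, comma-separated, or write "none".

Target job85 = [Thu 17:00, Sun 01:00].
Intermediaries M with M overlaps job85: job77, job78, job79, job80.
Via job77 — items with X overlapped-by job77: job80.
Via job78 — items with X overlapped-by job78: job77, job79, job80.
Via job79 — items with X overlapped-by job79: none.
Via job80 — items with X overlapped-by job80: none.
Union: job77, job79, job80.

job77, job79, job80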